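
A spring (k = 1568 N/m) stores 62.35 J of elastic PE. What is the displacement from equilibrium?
x = √(2·PE/k) = √(2·62.35/1568) = 0.282 m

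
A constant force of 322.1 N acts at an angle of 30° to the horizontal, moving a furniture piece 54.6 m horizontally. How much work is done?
W = F·d·cosθ = (322.1)(54.6)cos(30°) = 15230 J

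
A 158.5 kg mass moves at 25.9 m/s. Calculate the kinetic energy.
KE = ½mv² = ½(158.5)(25.9)² = 53160 J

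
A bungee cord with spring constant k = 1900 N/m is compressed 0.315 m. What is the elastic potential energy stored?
PE = ½kx² = ½(1900)(0.315)² = 94.26 J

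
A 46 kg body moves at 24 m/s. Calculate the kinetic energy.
KE = ½mv² = ½(46)(24)² = 13248.0 J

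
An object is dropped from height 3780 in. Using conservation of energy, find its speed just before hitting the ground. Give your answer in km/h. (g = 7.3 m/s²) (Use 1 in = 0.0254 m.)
Convert to SI: h = 96.012 m
mgh = ½mv² ⇒ v = √(2gh) = √(2·7.3·96.012) = 37.4403 m/s = 134.8 km/h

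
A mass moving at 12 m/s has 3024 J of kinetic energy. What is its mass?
m = 2·KE/v² = 2·3024/(12)² = 42.0 kg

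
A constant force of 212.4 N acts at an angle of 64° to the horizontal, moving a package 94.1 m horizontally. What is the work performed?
W = F·d·cosθ = (212.4)(94.1)cos(64°) = 8762 J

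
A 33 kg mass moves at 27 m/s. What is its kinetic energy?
KE = ½mv² = ½(33)(27)² = 12028.5 J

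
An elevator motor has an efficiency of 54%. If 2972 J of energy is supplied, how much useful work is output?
W_out = η·W_in = 0.54·2972 = 1604.88 J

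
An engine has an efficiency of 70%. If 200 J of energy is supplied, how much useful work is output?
W_out = η·W_in = 0.7·200 = 140.0 J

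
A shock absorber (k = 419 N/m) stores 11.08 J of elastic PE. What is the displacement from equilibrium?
x = √(2·PE/k) = √(2·11.08/419) = 0.23 m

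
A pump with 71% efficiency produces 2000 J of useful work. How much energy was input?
W_in = W_out/η = 2000/0.71 = 2817 J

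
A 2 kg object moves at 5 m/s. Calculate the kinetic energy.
KE = ½mv² = ½(2)(5)² = 25.0 J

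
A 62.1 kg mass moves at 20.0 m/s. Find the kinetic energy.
KE = ½mv² = ½(62.1)(20.0)² = 12420 J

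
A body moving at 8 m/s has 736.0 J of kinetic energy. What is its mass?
m = 2·KE/v² = 2·736.0/(8)² = 23.0 kg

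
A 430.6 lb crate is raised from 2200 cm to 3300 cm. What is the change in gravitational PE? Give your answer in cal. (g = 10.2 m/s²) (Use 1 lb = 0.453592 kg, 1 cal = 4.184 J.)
Convert to SI: m = 195.317 kg, Δh = 11.0 m
ΔPE = mgΔh = (195.317)(10.2)(11.0) = 21914.5 J = 5238 cal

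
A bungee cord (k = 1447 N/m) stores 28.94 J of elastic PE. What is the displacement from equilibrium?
x = √(2·PE/k) = √(2·28.94/1447) = 0.2 m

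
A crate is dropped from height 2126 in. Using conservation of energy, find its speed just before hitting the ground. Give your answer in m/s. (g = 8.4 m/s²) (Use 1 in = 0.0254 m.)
Convert to SI: h = 54.0004 m
mgh = ½mv² ⇒ v = √(2gh) = √(2·8.4·54.0004) = 30.12 m/s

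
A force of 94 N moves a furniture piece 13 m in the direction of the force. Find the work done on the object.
W = F·d = (94)(13) = 1222 J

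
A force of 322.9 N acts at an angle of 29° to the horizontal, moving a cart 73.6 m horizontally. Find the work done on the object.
W = F·d·cosθ = (322.9)(73.6)cos(29°) = 20790 J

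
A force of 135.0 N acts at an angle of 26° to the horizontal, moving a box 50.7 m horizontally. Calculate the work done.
W = F·d·cosθ = (135.0)(50.7)cos(26°) = 6152 J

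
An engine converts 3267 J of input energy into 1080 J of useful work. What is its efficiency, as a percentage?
η = W_out/W_in = 1080/3267 = 33.06%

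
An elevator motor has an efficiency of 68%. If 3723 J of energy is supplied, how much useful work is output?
W_out = η·W_in = 0.68·3723 = 2531.64 J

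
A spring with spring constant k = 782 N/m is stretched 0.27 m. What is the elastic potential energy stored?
PE = ½kx² = ½(782)(0.27)² = 28.5 J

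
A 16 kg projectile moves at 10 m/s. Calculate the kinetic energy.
KE = ½mv² = ½(16)(10)² = 800.0 J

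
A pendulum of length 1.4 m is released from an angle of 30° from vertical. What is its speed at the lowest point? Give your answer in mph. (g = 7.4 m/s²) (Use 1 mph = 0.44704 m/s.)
h = L(1 − cosθ) = 1.4(1 − cos30°) = 0.187564 m
v = √(2gh) = √(2·7.4·0.187564) = 1.66612 m/s = 3.727 mph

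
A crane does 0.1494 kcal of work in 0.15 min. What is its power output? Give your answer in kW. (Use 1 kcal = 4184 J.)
Convert to SI: W = 625.09 J, t = 9.0 s
P = W/t = 625.09/9.0 = 69.4544 W = 0.06945 kW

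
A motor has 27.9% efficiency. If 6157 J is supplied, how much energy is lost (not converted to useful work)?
W_lost = W_in(1 − η) = 6157·(1 − 0.279) = 4439 J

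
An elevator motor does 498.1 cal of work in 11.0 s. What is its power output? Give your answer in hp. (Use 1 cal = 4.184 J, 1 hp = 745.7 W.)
Convert to SI: W = 2084.05 J, t = 11.0 s
P = W/t = 2084.05/11.0 = 189.459 W = 0.2541 hp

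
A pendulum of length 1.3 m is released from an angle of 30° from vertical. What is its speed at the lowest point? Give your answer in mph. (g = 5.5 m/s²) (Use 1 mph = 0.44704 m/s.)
h = L(1 − cosθ) = 1.3(1 − cos30°) = 0.174167 m
v = √(2gh) = √(2·5.5·0.174167) = 1.38414 m/s = 3.096 mph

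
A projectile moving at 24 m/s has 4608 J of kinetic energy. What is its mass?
m = 2·KE/v² = 2·4608/(24)² = 16.0 kg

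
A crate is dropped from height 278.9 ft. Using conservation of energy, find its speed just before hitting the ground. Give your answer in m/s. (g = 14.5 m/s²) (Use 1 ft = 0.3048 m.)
Convert to SI: h = 85.0087 m
mgh = ½mv² ⇒ v = √(2gh) = √(2·14.5·85.0087) = 49.65 m/s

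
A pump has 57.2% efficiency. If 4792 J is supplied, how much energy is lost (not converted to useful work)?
W_lost = W_in(1 − η) = 4792·(1 − 0.572) = 2051 J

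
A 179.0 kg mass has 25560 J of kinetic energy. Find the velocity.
v = √(2·KE/m) = √(2·25560/179.0) = 16.9 m/s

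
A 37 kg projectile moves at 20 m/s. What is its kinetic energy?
KE = ½mv² = ½(37)(20)² = 7400.0 J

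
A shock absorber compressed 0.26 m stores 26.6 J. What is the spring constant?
k = 2·PE/x² = 2·26.6/(0.26)² = 787.0 N/m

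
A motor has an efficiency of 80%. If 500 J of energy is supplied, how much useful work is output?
W_out = η·W_in = 0.8·500 = 400.0 J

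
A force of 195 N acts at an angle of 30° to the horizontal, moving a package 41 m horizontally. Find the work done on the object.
W = F·d·cosθ = (195)(41)cos(30°) = 6924 J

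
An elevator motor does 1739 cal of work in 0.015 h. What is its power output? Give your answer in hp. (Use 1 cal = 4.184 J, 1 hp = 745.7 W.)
Convert to SI: W = 7275.98 J, t = 54.0 s
P = W/t = 7275.98/54.0 = 134.74 W = 0.1807 hp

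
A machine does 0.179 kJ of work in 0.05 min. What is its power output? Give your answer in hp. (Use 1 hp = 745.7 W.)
Convert to SI: W = 179.0 J, t = 3.0 s
P = W/t = 179.0/3.0 = 59.6667 W = 0.08001 hp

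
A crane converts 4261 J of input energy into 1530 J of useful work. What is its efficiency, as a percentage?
η = W_out/W_in = 1530/4261 = 35.91%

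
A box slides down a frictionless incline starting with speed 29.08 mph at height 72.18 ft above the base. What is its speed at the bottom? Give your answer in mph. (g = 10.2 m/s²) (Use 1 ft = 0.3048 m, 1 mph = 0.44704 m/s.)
Convert to SI: v₀ = 12.9999 m/s, h = 22.0005 m
½mv₀² + mgh = ½mv² ⇒ v = √(v₀² + 2gh) = √(12.9999² + 2·10.2·22.0005) = 24.8557 m/s = 55.6 mph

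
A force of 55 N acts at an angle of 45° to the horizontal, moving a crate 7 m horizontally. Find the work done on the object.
W = F·d·cosθ = (55)(7)cos(45°) = 272.2 J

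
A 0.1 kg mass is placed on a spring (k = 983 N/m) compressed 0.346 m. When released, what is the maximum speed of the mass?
½kx² = ½mv² ⇒ v = x√(k/m) = (0.346)√(983/0.1) = 34.3 m/s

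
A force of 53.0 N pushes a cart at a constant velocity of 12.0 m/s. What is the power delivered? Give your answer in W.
P = Fv = (53.0)(12.0) = 636.0 W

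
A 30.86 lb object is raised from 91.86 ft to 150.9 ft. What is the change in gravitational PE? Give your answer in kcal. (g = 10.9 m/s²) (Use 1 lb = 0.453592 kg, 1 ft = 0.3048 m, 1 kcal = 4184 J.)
Convert to SI: m = 13.9978 kg, Δh = 17.9954 m
ΔPE = mgΔh = (13.9978)(10.9)(17.9954) = 2745.67 J = 0.6562 kcal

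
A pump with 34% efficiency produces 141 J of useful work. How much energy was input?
W_in = W_out/η = 141/0.34 = 414.7 J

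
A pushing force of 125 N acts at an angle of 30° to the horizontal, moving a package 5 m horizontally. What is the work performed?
W = F·d·cosθ = (125)(5)cos(30°) = 541.3 J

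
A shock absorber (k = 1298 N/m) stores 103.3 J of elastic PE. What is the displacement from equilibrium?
x = √(2·PE/k) = √(2·103.3/1298) = 0.399 m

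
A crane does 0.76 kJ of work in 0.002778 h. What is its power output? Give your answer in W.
Convert to SI: W = 760.0 J, t = 10.0008 s
P = W/t = 760.0/10.0008 = 75.99 W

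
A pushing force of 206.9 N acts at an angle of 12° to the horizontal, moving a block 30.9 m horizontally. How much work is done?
W = F·d·cosθ = (206.9)(30.9)cos(12°) = 6254 J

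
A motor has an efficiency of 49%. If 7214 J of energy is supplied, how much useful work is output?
W_out = η·W_in = 0.49·7214 = 3534.86 J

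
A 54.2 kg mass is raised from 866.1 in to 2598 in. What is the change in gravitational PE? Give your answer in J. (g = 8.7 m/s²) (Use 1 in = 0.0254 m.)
Convert to SI: m = 54.2 kg, Δh = 43.9903 m
ΔPE = mgΔh = (54.2)(8.7)(43.9903) = 20740 J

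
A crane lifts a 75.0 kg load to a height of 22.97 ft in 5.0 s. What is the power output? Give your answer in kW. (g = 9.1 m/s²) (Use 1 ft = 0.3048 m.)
Convert to SI: m = 75.0 kg, h = 7.00126 m, t = 5.0 s
P = mgh/t = (75.0)(9.1)(7.00126)/5.0 = 955.671 W = 0.9557 kW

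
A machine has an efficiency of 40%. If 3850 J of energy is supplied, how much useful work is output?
W_out = η·W_in = 0.4·3850 = 1540.0 J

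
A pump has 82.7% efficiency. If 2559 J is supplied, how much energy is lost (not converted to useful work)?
W_lost = W_in(1 − η) = 2559·(1 − 0.827) = 442.7 J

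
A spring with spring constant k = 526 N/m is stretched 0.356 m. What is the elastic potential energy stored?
PE = ½kx² = ½(526)(0.356)² = 33.33 J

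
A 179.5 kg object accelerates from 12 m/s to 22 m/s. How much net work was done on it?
W = ΔKE = ½m(v₂² − v₁²) = ½(179.5)(22² − 12²) = 30515.0 J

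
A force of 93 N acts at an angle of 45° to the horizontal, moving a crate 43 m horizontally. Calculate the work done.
W = F·d·cosθ = (93)(43)cos(45°) = 2828 J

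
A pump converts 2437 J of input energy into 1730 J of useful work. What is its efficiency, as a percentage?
η = W_out/W_in = 1730/2437 = 70.99%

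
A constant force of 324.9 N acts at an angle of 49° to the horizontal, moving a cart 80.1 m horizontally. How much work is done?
W = F·d·cosθ = (324.9)(80.1)cos(49°) = 17070 J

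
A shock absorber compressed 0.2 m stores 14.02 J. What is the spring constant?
k = 2·PE/x² = 2·14.02/(0.2)² = 701.0 N/m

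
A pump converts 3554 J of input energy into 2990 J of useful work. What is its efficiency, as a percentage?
η = W_out/W_in = 2990/3554 = 84.13%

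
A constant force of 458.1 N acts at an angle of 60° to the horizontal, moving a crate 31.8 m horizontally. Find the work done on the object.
W = F·d·cosθ = (458.1)(31.8)cos(60°) = 7284 J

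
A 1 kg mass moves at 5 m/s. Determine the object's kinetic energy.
KE = ½mv² = ½(1)(5)² = 12.5 J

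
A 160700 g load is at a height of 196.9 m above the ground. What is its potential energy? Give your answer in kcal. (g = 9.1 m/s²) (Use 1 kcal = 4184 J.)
Convert to SI: m = 160.7 kg, h = 196.9 m
PE = mgh = (160.7)(9.1)(196.9) = 287941 J = 68.82 kcal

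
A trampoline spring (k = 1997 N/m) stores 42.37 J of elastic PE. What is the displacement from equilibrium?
x = √(2·PE/k) = √(2·42.37/1997) = 0.206 m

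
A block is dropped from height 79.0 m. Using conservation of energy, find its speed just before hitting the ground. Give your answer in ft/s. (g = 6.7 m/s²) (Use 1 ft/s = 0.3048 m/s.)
mgh = ½mv² ⇒ v = √(2gh) = √(2·6.7·79.0) = 32.5361 m/s = 106.7 ft/s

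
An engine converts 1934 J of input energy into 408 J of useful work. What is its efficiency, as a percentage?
η = W_out/W_in = 408/1934 = 21.1%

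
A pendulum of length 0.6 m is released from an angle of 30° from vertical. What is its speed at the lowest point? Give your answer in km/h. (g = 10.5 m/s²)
h = L(1 − cosθ) = 0.6(1 − cos30°) = 0.0803848 m
v = √(2gh) = √(2·10.5·0.0803848) = 1.29926 m/s = 4.677 km/h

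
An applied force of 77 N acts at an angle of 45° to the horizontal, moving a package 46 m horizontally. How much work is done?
W = F·d·cosθ = (77)(46)cos(45°) = 2505 J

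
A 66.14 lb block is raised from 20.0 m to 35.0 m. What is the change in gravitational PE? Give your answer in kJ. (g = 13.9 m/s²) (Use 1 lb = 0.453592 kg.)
Convert to SI: m = 30.0006 kg, Δh = 15.0 m
ΔPE = mgΔh = (30.0006)(13.9)(15.0) = 6255.12 J = 6.255 kJ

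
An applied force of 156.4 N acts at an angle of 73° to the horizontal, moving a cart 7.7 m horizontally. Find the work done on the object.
W = F·d·cosθ = (156.4)(7.7)cos(73°) = 352.1 J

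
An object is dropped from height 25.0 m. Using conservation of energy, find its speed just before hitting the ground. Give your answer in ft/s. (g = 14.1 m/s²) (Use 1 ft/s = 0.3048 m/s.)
mgh = ½mv² ⇒ v = √(2gh) = √(2·14.1·25.0) = 26.5518 m/s = 87.11 ft/s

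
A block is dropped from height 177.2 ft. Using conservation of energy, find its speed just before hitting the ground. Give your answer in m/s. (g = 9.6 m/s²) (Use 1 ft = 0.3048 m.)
Convert to SI: h = 54.0106 m
mgh = ½mv² ⇒ v = √(2gh) = √(2·9.6·54.0106) = 32.2 m/s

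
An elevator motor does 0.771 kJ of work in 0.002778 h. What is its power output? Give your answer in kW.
Convert to SI: W = 771.0 J, t = 10.0008 s
P = W/t = 771.0/10.0008 = 77.0938 W = 0.07709 kW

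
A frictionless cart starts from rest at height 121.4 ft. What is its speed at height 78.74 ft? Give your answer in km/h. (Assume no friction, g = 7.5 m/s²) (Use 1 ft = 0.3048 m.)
Convert to SI: h₁−h₂ = 13.0028 m
mgh₁ = mgh₂ + ½mv² ⇒ v = √(2g(h₁−h₂)) = √(2·7.5·13.0028) = 13.9657 m/s = 50.28 km/h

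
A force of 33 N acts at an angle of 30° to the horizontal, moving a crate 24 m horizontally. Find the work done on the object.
W = F·d·cosθ = (33)(24)cos(30°) = 685.9 J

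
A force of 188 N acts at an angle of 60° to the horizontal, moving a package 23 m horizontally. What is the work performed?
W = F·d·cosθ = (188)(23)cos(60°) = 2162 J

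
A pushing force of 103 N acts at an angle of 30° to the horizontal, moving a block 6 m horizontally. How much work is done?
W = F·d·cosθ = (103)(6)cos(30°) = 535.2 J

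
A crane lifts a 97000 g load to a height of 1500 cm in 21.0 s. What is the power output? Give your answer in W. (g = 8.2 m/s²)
Convert to SI: m = 97.0 kg, h = 15.0 m, t = 21.0 s
P = mgh/t = (97.0)(8.2)(15.0)/21.0 = 568.1 W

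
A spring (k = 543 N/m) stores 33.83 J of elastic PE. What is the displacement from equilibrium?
x = √(2·PE/k) = √(2·33.83/543) = 0.353 m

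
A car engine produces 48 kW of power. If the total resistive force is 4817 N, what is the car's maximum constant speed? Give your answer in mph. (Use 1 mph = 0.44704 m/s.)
P = Fv ⇒ v = P/F = 48000 W/4817.0 N = 9.96471 m/s = 22.29 mph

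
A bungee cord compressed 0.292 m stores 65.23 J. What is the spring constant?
k = 2·PE/x² = 2·65.23/(0.292)² = 1530 N/m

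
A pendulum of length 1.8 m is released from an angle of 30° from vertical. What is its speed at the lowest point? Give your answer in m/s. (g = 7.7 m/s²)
h = L(1 − cosθ) = 1.8(1 − cos30°) = 0.241154 m
v = √(2gh) = √(2·7.7·0.241154) = 1.927 m/s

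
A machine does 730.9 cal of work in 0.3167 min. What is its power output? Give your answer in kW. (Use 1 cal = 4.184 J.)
Convert to SI: W = 3058.09 J, t = 19.002 s
P = W/t = 3058.09/19.002 = 160.935 W = 0.1609 kW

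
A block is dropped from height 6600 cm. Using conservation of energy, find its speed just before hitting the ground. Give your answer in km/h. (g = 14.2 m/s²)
Convert to SI: h = 66.0 m
mgh = ½mv² ⇒ v = √(2gh) = √(2·14.2·66.0) = 43.2943 m/s = 155.9 km/h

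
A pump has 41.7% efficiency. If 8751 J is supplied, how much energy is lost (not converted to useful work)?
W_lost = W_in(1 − η) = 8751·(1 − 0.417) = 5102 J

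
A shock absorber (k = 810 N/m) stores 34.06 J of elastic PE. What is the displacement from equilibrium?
x = √(2·PE/k) = √(2·34.06/810) = 0.29 m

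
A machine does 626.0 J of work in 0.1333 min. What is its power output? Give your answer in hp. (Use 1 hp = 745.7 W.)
Convert to SI: W = 626.0 J, t = 7.998 s
P = W/t = 626.0/7.998 = 78.2696 W = 0.105 hp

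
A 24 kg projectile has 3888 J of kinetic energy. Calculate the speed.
v = √(2·KE/m) = √(2·3888/24) = 18.0 m/s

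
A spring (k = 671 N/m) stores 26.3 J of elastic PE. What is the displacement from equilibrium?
x = √(2·PE/k) = √(2·26.3/671) = 0.28 m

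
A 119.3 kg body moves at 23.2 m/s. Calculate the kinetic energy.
KE = ½mv² = ½(119.3)(23.2)² = 32110 J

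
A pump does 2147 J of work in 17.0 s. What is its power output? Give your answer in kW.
P = W/t = 2147.0/17.0 = 126.294 W = 0.1263 kW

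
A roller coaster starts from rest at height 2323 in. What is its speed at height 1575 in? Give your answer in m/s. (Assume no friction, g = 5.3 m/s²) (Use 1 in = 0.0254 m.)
Convert to SI: h₁−h₂ = 18.9992 m
mgh₁ = mgh₂ + ½mv² ⇒ v = √(2g(h₁−h₂)) = √(2·5.3·18.9992) = 14.19 m/s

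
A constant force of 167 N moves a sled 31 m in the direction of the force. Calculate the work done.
W = F·d = (167)(31) = 5177 J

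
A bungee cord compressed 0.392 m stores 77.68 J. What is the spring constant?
k = 2·PE/x² = 2·77.68/(0.392)² = 1011 N/m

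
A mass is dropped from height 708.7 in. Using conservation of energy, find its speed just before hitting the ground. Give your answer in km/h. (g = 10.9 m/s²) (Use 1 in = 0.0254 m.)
Convert to SI: h = 18.001 m
mgh = ½mv² ⇒ v = √(2gh) = √(2·10.9·18.001) = 19.8096 m/s = 71.31 km/h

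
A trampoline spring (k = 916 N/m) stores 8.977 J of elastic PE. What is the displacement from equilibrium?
x = √(2·PE/k) = √(2·8.977/916) = 0.14 m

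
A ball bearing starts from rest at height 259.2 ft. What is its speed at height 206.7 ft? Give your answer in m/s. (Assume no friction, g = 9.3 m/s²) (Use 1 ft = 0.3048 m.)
Convert to SI: h₁−h₂ = 16.002 m
mgh₁ = mgh₂ + ½mv² ⇒ v = √(2g(h₁−h₂)) = √(2·9.3·16.002) = 17.25 m/s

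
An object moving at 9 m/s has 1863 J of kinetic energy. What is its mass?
m = 2·KE/v² = 2·1863/(9)² = 46.0 kg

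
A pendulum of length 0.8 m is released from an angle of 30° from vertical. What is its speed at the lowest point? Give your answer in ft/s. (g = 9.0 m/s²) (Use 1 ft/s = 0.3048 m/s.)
h = L(1 − cosθ) = 0.8(1 − cos30°) = 0.10718 m
v = √(2gh) = √(2·9.0·0.10718) = 1.38897 m/s = 4.557 ft/s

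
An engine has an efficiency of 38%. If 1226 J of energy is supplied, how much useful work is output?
W_out = η·W_in = 0.38·1226 = 465.88 J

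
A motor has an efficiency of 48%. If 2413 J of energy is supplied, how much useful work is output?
W_out = η·W_in = 0.48·2413 = 1158.24 J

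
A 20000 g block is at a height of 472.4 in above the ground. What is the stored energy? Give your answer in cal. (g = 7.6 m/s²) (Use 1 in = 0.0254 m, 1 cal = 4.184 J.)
Convert to SI: m = 20.0 kg, h = 11.999 m
PE = mgh = (20.0)(7.6)(11.999) = 1823.84 J = 435.9 cal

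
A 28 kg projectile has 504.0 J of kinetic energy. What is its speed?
v = √(2·KE/m) = √(2·504.0/28) = 6.0 m/s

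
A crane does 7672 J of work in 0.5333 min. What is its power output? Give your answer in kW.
Convert to SI: W = 7672.0 J, t = 31.998 s
P = W/t = 7672.0/31.998 = 239.765 W = 0.2398 kW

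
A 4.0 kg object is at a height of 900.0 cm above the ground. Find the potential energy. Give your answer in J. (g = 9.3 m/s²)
Convert to SI: m = 4.0 kg, h = 9.0 m
PE = mgh = (4.0)(9.3)(9.0) = 334.8 J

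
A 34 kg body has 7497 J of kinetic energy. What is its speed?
v = √(2·KE/m) = √(2·7497/34) = 21.0 m/s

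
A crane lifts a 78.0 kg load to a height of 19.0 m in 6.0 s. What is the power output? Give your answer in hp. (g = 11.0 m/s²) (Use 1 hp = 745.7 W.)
P = mgh/t = (78.0)(11.0)(19.0)/6.0 = 2717.0 W = 3.644 hp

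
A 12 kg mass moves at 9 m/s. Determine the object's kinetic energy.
KE = ½mv² = ½(12)(9)² = 486.0 J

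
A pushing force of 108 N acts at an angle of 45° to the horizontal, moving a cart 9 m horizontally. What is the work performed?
W = F·d·cosθ = (108)(9)cos(45°) = 687.3 J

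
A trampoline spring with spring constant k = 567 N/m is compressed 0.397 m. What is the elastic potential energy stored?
PE = ½kx² = ½(567)(0.397)² = 44.68 J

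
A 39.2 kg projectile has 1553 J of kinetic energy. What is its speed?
v = √(2·KE/m) = √(2·1553/39.2) = 8.901 m/s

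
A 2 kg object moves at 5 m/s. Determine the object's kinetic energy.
KE = ½mv² = ½(2)(5)² = 25.0 J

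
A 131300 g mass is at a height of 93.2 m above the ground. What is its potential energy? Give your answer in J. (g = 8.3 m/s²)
Convert to SI: m = 131.3 kg, h = 93.2 m
PE = mgh = (131.3)(8.3)(93.2) = 101600 J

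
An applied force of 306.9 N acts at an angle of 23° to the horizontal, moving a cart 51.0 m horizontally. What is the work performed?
W = F·d·cosθ = (306.9)(51.0)cos(23°) = 14410 J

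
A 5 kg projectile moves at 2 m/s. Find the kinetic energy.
KE = ½mv² = ½(5)(2)² = 10.0 J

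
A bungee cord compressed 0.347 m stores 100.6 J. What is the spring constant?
k = 2·PE/x² = 2·100.6/(0.347)² = 1671 N/m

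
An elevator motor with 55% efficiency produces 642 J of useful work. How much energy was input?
W_in = W_out/η = 642/0.55 = 1167 J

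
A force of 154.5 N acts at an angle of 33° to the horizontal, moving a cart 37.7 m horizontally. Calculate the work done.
W = F·d·cosθ = (154.5)(37.7)cos(33°) = 4885 J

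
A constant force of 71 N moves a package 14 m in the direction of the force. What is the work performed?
W = F·d = (71)(14) = 994.0 J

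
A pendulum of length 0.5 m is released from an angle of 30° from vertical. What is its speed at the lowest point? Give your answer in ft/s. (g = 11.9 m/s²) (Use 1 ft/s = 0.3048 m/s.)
h = L(1 − cosθ) = 0.5(1 − cos30°) = 0.0669873 m
v = √(2gh) = √(2·11.9·0.0669873) = 1.26266 m/s = 4.143 ft/s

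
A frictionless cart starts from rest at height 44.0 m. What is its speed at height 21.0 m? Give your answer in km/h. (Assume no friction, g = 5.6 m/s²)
mgh₁ = mgh₂ + ½mv² ⇒ v = √(2g(h₁−h₂)) = √(2·5.6·23.0) = 16.0499 m/s = 57.78 km/h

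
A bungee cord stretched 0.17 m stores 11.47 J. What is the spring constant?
k = 2·PE/x² = 2·11.47/(0.17)² = 793.8 N/m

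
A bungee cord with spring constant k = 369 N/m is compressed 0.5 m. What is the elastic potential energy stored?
PE = ½kx² = ½(369)(0.5)² = 46.13 J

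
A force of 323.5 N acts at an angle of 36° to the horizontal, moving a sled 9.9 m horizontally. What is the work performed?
W = F·d·cosθ = (323.5)(9.9)cos(36°) = 2591 J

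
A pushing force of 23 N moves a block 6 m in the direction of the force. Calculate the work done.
W = F·d = (23)(6) = 138.0 J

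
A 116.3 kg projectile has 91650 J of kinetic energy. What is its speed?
v = √(2·KE/m) = √(2·91650/116.3) = 39.7 m/s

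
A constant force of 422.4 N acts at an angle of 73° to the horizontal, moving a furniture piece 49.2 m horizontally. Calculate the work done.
W = F·d·cosθ = (422.4)(49.2)cos(73°) = 6076 J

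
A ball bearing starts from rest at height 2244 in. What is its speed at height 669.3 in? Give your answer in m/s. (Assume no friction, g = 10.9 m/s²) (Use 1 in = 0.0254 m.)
Convert to SI: h₁−h₂ = 39.9974 m
mgh₁ = mgh₂ + ½mv² ⇒ v = √(2g(h₁−h₂)) = √(2·10.9·39.9974) = 29.53 m/s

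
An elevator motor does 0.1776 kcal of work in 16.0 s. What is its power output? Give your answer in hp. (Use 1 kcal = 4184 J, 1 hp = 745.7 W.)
Convert to SI: W = 743.078 J, t = 16.0 s
P = W/t = 743.078/16.0 = 46.4424 W = 0.06228 hp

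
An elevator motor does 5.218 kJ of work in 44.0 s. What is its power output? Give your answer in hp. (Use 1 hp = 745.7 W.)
Convert to SI: W = 5218.0 J, t = 44.0 s
P = W/t = 5218.0/44.0 = 118.591 W = 0.159 hp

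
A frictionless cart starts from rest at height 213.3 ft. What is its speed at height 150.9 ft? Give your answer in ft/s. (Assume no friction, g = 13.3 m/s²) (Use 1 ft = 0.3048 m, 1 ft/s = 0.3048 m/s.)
Convert to SI: h₁−h₂ = 19.0195 m
mgh₁ = mgh₂ + ½mv² ⇒ v = √(2g(h₁−h₂)) = √(2·13.3·19.0195) = 22.4926 m/s = 73.79 ft/s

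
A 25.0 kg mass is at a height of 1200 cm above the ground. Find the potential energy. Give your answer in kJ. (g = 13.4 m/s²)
Convert to SI: m = 25.0 kg, h = 12.0 m
PE = mgh = (25.0)(13.4)(12.0) = 4020.0 J = 4.02 kJ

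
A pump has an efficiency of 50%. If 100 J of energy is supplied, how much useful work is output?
W_out = η·W_in = 0.5·100 = 50.0 J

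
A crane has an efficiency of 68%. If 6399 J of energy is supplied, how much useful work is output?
W_out = η·W_in = 0.68·6399 = 4351.32 J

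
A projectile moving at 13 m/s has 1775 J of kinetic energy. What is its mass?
m = 2·KE/v² = 2·1775/(13)² = 21.01 kg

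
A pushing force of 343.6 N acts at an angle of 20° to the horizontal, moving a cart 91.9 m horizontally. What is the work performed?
W = F·d·cosθ = (343.6)(91.9)cos(20°) = 29670 J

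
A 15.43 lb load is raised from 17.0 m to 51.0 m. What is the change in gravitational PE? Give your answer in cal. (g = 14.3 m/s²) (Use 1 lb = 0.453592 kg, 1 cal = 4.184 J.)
Convert to SI: m = 6.99892 kg, Δh = 34.0 m
ΔPE = mgΔh = (6.99892)(14.3)(34.0) = 3402.88 J = 813.3 cal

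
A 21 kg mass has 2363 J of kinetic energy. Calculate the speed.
v = √(2·KE/m) = √(2·2363/21) = 15.0 m/s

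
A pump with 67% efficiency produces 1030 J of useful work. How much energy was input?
W_in = W_out/η = 1030/0.67 = 1537 J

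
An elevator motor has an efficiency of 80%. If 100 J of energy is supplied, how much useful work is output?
W_out = η·W_in = 0.8·100 = 80.0 J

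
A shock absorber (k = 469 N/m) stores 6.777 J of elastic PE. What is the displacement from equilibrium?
x = √(2·PE/k) = √(2·6.777/469) = 0.17 m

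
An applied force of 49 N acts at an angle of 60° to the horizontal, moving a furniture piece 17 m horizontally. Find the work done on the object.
W = F·d·cosθ = (49)(17)cos(60°) = 416.5 J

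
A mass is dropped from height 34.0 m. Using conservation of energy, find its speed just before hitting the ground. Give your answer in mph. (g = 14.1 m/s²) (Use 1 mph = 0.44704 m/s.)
mgh = ½mv² ⇒ v = √(2gh) = √(2·14.1·34.0) = 30.9645 m/s = 69.27 mph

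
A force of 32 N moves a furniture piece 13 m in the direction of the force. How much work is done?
W = F·d = (32)(13) = 416.0 J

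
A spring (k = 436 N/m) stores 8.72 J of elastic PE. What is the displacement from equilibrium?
x = √(2·PE/k) = √(2·8.72/436) = 0.2 m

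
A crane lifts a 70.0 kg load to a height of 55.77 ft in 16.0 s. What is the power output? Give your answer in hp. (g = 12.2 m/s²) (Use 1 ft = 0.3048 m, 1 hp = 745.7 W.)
Convert to SI: m = 70.0 kg, h = 16.9987 m, t = 16.0 s
P = mgh/t = (70.0)(12.2)(16.9987)/16.0 = 907.305 W = 1.217 hp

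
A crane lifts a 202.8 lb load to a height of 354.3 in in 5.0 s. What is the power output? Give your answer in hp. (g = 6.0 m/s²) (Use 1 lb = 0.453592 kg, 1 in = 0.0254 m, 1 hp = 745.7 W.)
Convert to SI: m = 91.9885 kg, h = 8.99922 m, t = 5.0 s
P = mgh/t = (91.9885)(6.0)(8.99922)/5.0 = 993.389 W = 1.332 hp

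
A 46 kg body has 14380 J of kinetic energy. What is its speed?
v = √(2·KE/m) = √(2·14380/46) = 25.0 m/s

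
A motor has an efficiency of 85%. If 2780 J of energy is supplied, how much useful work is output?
W_out = η·W_in = 0.85·2780 = 2363.0 J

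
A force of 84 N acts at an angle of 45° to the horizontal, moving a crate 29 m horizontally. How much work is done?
W = F·d·cosθ = (84)(29)cos(45°) = 1723 J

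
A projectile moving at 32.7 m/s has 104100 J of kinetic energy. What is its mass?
m = 2·KE/v² = 2·104100/(32.7)² = 194.7 kg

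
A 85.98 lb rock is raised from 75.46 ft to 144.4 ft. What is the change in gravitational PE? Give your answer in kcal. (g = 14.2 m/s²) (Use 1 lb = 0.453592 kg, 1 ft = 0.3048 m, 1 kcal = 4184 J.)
Convert to SI: m = 38.9998 kg, Δh = 21.0129 m
ΔPE = mgΔh = (38.9998)(14.2)(21.0129) = 11636.9 J = 2.781 kcal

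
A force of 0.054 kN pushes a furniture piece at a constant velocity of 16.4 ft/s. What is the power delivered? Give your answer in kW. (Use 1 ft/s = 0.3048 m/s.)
Convert to SI: F = 54.0 N, v = 4.99872 m/s
P = Fv = (54.0)(4.99872) = 269.931 W = 0.2699 kW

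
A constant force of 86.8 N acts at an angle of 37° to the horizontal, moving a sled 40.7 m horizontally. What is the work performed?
W = F·d·cosθ = (86.8)(40.7)cos(37°) = 2821 J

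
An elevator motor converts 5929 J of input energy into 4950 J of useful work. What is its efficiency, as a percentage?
η = W_out/W_in = 4950/5929 = 83.49%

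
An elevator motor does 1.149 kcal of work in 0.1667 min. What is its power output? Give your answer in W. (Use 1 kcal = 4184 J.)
Convert to SI: W = 4807.42 J, t = 10.002 s
P = W/t = 4807.42/10.002 = 480.6 W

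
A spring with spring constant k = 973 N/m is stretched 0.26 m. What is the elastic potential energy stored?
PE = ½kx² = ½(973)(0.26)² = 32.89 J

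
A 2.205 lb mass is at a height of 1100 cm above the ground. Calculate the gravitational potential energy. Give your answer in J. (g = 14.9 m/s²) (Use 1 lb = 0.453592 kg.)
Convert to SI: m = 1.00017 kg, h = 11.0 m
PE = mgh = (1.00017)(14.9)(11.0) = 163.9 J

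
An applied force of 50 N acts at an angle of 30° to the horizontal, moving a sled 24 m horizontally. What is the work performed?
W = F·d·cosθ = (50)(24)cos(30°) = 1039 J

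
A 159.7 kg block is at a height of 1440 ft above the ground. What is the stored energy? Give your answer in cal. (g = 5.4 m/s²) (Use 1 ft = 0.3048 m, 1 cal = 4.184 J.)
Convert to SI: m = 159.7 kg, h = 438.912 m
PE = mgh = (159.7)(5.4)(438.912) = 378509 J = 90470 cal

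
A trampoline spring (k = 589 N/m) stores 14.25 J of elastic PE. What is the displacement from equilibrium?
x = √(2·PE/k) = √(2·14.25/589) = 0.22 m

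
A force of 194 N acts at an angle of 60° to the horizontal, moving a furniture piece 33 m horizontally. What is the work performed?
W = F·d·cosθ = (194)(33)cos(60°) = 3201 J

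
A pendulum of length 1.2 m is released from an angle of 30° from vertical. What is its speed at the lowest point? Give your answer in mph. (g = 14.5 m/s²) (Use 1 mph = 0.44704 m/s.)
h = L(1 − cosθ) = 1.2(1 − cos30°) = 0.16077 m
v = √(2gh) = √(2·14.5·0.16077) = 2.15924 m/s = 4.83 mph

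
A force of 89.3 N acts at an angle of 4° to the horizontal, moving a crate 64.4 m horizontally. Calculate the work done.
W = F·d·cosθ = (89.3)(64.4)cos(4°) = 5737 J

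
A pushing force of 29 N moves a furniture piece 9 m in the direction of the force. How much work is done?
W = F·d = (29)(9) = 261.0 J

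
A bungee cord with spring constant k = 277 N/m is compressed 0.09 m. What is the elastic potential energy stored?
PE = ½kx² = ½(277)(0.09)² = 1.122 J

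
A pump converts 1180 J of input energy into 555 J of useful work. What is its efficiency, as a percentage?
η = W_out/W_in = 555/1180 = 47.03%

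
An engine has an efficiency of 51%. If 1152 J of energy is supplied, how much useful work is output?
W_out = η·W_in = 0.51·1152 = 587.52 J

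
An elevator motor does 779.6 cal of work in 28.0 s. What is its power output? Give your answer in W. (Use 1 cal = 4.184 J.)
Convert to SI: W = 3261.85 J, t = 28.0 s
P = W/t = 3261.85/28.0 = 116.5 W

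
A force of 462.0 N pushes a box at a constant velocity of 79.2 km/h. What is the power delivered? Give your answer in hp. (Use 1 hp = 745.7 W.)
Convert to SI: F = 462.0 N, v = 22.0 m/s
P = Fv = (462.0)(22.0) = 10164.0 W = 13.63 hp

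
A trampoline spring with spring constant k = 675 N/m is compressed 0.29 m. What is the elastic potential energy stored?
PE = ½kx² = ½(675)(0.29)² = 28.38 J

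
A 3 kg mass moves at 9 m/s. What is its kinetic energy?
KE = ½mv² = ½(3)(9)² = 121.5 J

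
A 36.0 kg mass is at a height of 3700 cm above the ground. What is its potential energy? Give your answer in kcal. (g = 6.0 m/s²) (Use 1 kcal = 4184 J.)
Convert to SI: m = 36.0 kg, h = 37.0 m
PE = mgh = (36.0)(6.0)(37.0) = 7992.0 J = 1.91 kcal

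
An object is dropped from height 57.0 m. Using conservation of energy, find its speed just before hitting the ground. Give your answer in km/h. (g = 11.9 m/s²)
mgh = ½mv² ⇒ v = √(2gh) = √(2·11.9·57.0) = 36.8321 m/s = 132.6 km/h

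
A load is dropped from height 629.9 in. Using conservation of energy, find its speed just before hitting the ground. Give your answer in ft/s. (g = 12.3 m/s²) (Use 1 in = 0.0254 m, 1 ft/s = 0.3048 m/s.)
Convert to SI: h = 15.9995 m
mgh = ½mv² ⇒ v = √(2gh) = √(2·12.3·15.9995) = 19.839 m/s = 65.09 ft/s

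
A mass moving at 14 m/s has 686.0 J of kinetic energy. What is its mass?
m = 2·KE/v² = 2·686.0/(14)² = 7.0 kg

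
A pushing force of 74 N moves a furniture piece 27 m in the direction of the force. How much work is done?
W = F·d = (74)(27) = 1998 J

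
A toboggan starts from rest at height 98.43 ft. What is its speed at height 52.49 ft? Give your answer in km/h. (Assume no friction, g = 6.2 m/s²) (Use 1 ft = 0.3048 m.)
Convert to SI: h₁−h₂ = 14.0025 m
mgh₁ = mgh₂ + ½mv² ⇒ v = √(2g(h₁−h₂)) = √(2·6.2·14.0025) = 13.1769 m/s = 47.44 km/h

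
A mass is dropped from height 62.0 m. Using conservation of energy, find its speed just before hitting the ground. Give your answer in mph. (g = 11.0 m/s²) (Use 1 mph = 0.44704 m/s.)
mgh = ½mv² ⇒ v = √(2gh) = √(2·11.0·62.0) = 36.9324 m/s = 82.62 mph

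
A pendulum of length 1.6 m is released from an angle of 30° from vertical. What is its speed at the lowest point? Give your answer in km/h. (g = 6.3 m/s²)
h = L(1 − cosθ) = 1.6(1 − cos30°) = 0.214359 m
v = √(2gh) = √(2·6.3·0.214359) = 1.64345 m/s = 5.916 km/h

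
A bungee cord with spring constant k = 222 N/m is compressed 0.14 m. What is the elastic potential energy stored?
PE = ½kx² = ½(222)(0.14)² = 2.176 J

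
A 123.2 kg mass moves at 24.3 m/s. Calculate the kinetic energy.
KE = ½mv² = ½(123.2)(24.3)² = 36370 J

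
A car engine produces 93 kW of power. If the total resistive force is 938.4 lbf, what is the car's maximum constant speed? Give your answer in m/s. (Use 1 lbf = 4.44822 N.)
Convert to SI: F = 4174.21 N
P = Fv ⇒ v = P/F = 93000 W/4174.21 N = 22.28 m/s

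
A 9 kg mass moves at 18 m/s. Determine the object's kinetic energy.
KE = ½mv² = ½(9)(18)² = 1458.0 J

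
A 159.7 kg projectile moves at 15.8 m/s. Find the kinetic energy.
KE = ½mv² = ½(159.7)(15.8)² = 19930 J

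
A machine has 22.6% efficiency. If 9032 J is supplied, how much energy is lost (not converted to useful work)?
W_lost = W_in(1 − η) = 9032·(1 − 0.226) = 6991 J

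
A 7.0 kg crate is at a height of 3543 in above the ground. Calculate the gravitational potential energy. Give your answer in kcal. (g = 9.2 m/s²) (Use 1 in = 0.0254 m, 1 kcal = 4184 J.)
Convert to SI: m = 7.0 kg, h = 89.9922 m
PE = mgh = (7.0)(9.2)(89.9922) = 5795.5 J = 1.385 kcal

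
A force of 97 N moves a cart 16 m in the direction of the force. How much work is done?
W = F·d = (97)(16) = 1552 J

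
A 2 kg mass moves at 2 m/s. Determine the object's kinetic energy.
KE = ½mv² = ½(2)(2)² = 4.0 J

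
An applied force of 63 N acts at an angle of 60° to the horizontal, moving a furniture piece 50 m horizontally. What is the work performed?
W = F·d·cosθ = (63)(50)cos(60°) = 1575 J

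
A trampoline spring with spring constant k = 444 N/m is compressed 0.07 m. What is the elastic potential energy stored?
PE = ½kx² = ½(444)(0.07)² = 1.088 J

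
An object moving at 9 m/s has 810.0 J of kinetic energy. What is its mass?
m = 2·KE/v² = 2·810.0/(9)² = 20.0 kg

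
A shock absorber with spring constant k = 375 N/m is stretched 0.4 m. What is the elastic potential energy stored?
PE = ½kx² = ½(375)(0.4)² = 30.0 J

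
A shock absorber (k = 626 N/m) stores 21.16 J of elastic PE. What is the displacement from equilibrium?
x = √(2·PE/k) = √(2·21.16/626) = 0.26 m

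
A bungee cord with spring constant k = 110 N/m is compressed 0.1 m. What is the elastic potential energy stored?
PE = ½kx² = ½(110)(0.1)² = 0.55 J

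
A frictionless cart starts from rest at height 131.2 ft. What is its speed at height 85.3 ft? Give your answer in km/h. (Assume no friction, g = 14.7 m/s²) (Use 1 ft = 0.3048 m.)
Convert to SI: h₁−h₂ = 13.9903 m
mgh₁ = mgh₂ + ½mv² ⇒ v = √(2g(h₁−h₂)) = √(2·14.7·13.9903) = 20.2809 m/s = 73.01 km/h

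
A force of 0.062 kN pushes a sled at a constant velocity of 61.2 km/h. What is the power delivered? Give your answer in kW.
Convert to SI: F = 62.0 N, v = 17.0 m/s
P = Fv = (62.0)(17.0) = 1054.0 W = 1.054 kW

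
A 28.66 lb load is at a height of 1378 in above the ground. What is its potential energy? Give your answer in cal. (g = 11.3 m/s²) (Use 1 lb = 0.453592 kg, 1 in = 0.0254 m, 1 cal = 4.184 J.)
Convert to SI: m = 12.9999 kg, h = 35.0012 m
PE = mgh = (12.9999)(11.3)(35.0012) = 5141.66 J = 1229 cal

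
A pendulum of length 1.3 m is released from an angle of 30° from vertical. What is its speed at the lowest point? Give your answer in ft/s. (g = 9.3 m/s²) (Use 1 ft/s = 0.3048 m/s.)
h = L(1 − cosθ) = 1.3(1 − cos30°) = 0.174167 m
v = √(2gh) = √(2·9.3·0.174167) = 1.79986 m/s = 5.905 ft/s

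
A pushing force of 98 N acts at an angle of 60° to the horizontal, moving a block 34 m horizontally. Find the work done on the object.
W = F·d·cosθ = (98)(34)cos(60°) = 1666 J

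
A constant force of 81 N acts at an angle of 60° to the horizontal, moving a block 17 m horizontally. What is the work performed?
W = F·d·cosθ = (81)(17)cos(60°) = 688.5 J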